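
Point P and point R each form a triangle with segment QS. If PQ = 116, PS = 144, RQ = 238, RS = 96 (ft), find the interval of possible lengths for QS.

From triangle PQS: |116 − 144| < QS < 116 + 144, i.e. 28 < QS < 260.
From triangle RQS: 142 < QS < 334.
Both must hold, so QS lies in the intersection.

142 < QS < 260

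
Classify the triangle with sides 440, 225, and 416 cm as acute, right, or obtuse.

acute

Compare the square of the longest side to the sum of squares of the other two: 225² + 416² = 223681 > 193600 = 440².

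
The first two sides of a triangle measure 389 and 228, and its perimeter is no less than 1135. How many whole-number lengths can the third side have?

99

Triangle inequality: 161 < x < 617. Perimeter ≥ 1135 gives x ≥ 1135 − 389 − 228 = 518.
So 518 ≤ x < 617; integers 518 through 616: 99 values.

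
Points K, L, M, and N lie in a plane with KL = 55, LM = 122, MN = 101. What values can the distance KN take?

The maximum is all hops collinear in one direction: 55 + 122 + 101 = 278.
The longest hop is 122; the others sum to 156. Since 122 ≤ 156, the path can fold back on itself completely, so the minimum distance is 0.

0 ≤ KN ≤ 278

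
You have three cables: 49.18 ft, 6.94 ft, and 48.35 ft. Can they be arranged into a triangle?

The longest side is 49.18, and the other two sum to 55.29.
Since 55.29 > 49.18, the triangle inequality holds.

Yes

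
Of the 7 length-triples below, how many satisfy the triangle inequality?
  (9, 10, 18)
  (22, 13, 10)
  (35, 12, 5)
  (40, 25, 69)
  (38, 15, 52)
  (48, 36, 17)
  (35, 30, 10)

5

(9,10,18): 9+10 > 18 → valid
(10,13,22): 10+13 > 22 → valid
(5,12,35): 5+12 ≤ 35 → not valid
(25,40,69): 25+40 ≤ 69 → not valid
(15,38,52): 15+38 > 52 → valid
(17,36,48): 17+36 > 48 → valid
(10,30,35): 10+30 > 35 → valid
5 of the 7 triples form a triangle.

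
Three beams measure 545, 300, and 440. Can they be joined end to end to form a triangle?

The longest side is 545, and the other two sum to 740.
Since 740 > 545, the triangle inequality holds.

Yes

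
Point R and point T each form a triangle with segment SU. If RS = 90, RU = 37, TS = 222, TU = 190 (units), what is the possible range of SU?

53 < SU < 127

From triangle RSU: |90 − 37| < SU < 90 + 37, i.e. 53 < SU < 127.
From triangle TSU: 32 < SU < 412.
Both must hold, so SU lies in the intersection.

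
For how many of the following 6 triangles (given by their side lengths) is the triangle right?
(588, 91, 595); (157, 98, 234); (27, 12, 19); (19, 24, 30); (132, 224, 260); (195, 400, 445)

(588,91,595): 91²+588² = 354025 = 595² → right
(157,98,234): 98²+157² = 34253 < 54756 = 234² → obtuse
(27,12,19): 12²+19² = 505 < 729 = 27² → obtuse
(19,24,30): 19²+24² = 937 > 900 = 30² → acute
(132,224,260): 132²+224² = 67600 = 260² → right
(195,400,445): 195²+400² = 198025 = 445² → right
3 of the 6 are right.

3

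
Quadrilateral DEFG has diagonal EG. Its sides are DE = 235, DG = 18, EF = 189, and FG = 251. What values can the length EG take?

From triangle DEG: |235 − 18| < EG < 235 + 18, i.e. 217 < EG < 253.
From triangle FEG: 62 < EG < 440.
Both must hold, so EG lies in the intersection.

217 < EG < 253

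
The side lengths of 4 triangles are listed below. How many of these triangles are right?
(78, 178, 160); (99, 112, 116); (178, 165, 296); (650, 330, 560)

(78,178,160): 78²+160² = 31684 = 178² → right
(99,112,116): 99²+112² = 22345 > 13456 = 116² → acute
(178,165,296): 165²+178² = 58909 < 87616 = 296² → obtuse
(650,330,560): 330²+560² = 422500 = 650² → right
2 of the 4 are right.

2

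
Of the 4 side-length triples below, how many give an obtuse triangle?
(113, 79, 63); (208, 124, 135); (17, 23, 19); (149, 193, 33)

2

(113,79,63): 63²+79² = 10210 < 12769 = 113² → obtuse
(208,124,135): 124²+135² = 33601 < 43264 = 208² → obtuse
(17,23,19): 17²+19² = 650 > 529 = 23² → acute
(149,193,33): 33+149 ≤ 193, not a triangle
2 of the 4 are obtuse.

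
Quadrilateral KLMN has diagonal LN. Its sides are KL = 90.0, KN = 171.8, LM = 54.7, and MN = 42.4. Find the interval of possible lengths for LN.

From triangle KLN: |90.0 − 171.8| < LN < 90.0 + 171.8, i.e. 81.8 < LN < 261.8.
From triangle MLN: 12.3 < LN < 97.1.
Both must hold, so LN lies in the intersection.

81.8 < LN < 97.1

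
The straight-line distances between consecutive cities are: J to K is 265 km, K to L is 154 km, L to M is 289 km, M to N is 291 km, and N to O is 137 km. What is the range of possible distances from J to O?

The maximum is all hops collinear in one direction: 265 + 154 + 289 + 291 + 137 = 1136.
The longest hop is 291; the others sum to 845. Since 291 ≤ 845, the path can fold back on itself completely, so the minimum distance is 0.

0 ≤ JO ≤ 1136 km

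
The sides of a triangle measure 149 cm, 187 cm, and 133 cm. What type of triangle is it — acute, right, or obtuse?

Compare the square of the longest side to the sum of squares of the other two: 133² + 149² = 39890 > 34969 = 187².

acute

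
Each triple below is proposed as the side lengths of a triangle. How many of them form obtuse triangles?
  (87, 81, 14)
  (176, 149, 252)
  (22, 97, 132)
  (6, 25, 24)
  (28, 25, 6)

(87,81,14): 14²+81² = 6757 < 7569 = 87² → obtuse
(176,149,252): 149²+176² = 53177 < 63504 = 252² → obtuse
(22,97,132): 22+97 ≤ 132, not a triangle
(6,25,24): 6²+24² = 612 < 625 = 25² → obtuse
(28,25,6): 6²+25² = 661 < 784 = 28² → obtuse
4 of the 5 are obtuse.

4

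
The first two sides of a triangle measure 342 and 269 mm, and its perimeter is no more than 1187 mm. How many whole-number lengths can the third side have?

Triangle inequality: 73 < x < 611. Perimeter ≤ 1187 gives x ≤ 1187 − 342 − 269 = 576.
So 73 < x ≤ 576; integers 74 through 576: 503 values.

503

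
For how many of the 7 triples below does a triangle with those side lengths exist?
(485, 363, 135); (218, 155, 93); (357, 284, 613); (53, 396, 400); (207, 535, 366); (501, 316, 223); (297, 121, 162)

(135,363,485): 135+363 > 485 → valid
(93,155,218): 93+155 > 218 → valid
(284,357,613): 284+357 > 613 → valid
(53,396,400): 53+396 > 400 → valid
(207,366,535): 207+366 > 535 → valid
(223,316,501): 223+316 > 501 → valid
(121,162,297): 121+162 ≤ 297 → not valid
6 of the 7 triples form a triangle.

6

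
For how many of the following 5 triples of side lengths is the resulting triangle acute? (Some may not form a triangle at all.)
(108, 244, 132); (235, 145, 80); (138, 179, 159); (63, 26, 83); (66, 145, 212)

1

(108,244,132): 108+132 ≤ 244, not a triangle
(235,145,80): 80+145 ≤ 235, not a triangle
(138,179,159): 138²+159² = 44325 > 32041 = 179² → acute
(63,26,83): 26²+63² = 4645 < 6889 = 83² → obtuse
(66,145,212): 66+145 ≤ 212, not a triangle
1 of the 5 is acute.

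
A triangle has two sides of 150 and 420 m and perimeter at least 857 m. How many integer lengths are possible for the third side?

Triangle inequality: 270 < x < 570. Perimeter ≥ 857 gives x ≥ 857 − 150 − 420 = 287.
So 287 ≤ x < 570; integers 287 through 569: 283 values.

283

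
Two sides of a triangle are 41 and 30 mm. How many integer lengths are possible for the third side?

59

The third side lies in the open interval (11, 71).
Integers from 12 to 70 inclusive: 70 − 12 + 1 = 59.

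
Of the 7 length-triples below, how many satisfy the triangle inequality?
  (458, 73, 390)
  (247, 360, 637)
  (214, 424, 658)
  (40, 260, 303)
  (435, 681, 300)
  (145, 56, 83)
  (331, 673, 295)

(73,390,458): 73+390 > 458 → valid
(247,360,637): 247+360 ≤ 637 → not valid
(214,424,658): 214+424 ≤ 658 → not valid
(40,260,303): 40+260 ≤ 303 → not valid
(300,435,681): 300+435 > 681 → valid
(56,83,145): 56+83 ≤ 145 → not valid
(295,331,673): 295+331 ≤ 673 → not valid
2 of the 7 triples form a triangle.

2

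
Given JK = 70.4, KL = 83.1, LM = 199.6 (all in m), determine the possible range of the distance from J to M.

The maximum is all hops collinear in one direction: 70.4 + 83.1 + 199.6 = 353.1.
The longest hop is 199.6; the others sum to 153.5. Folding the others back against it leaves at least 199.6 − 153.5 = 46.1.

46.1 ≤ JM ≤ 353.1 m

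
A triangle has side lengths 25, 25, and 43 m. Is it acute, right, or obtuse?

obtuse

Compare the square of the longest side to the sum of squares of the other two: 25² + 25² = 1250 < 1849 = 43².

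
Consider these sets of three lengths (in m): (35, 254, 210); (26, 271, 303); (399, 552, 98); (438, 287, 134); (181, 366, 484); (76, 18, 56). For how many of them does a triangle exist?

1

(35,210,254): 35+210 ≤ 254 → not valid
(26,271,303): 26+271 ≤ 303 → not valid
(98,399,552): 98+399 ≤ 552 → not valid
(134,287,438): 134+287 ≤ 438 → not valid
(181,366,484): 181+366 > 484 → valid
(18,56,76): 18+56 ≤ 76 → not valid
1 of the 6 triples forms a triangle.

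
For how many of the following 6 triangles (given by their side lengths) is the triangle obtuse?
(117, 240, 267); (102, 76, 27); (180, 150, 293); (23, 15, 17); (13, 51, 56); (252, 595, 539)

4

(117,240,267): 117²+240² = 71289 = 267² → right
(102,76,27): 27²+76² = 6505 < 10404 = 102² → obtuse
(180,150,293): 150²+180² = 54900 < 85849 = 293² → obtuse
(23,15,17): 15²+17² = 514 < 529 = 23² → obtuse
(13,51,56): 13²+51² = 2770 < 3136 = 56² → obtuse
(252,595,539): 252²+539² = 354025 = 595² → right
4 of the 6 are obtuse.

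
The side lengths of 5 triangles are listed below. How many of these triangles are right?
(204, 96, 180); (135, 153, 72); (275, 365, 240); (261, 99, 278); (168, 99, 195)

4

(204,96,180): 96²+180² = 41616 = 204² → right
(135,153,72): 72²+135² = 23409 = 153² → right
(275,365,240): 240²+275² = 133225 = 365² → right
(261,99,278): 99²+261² = 77922 > 77284 = 278² → acute
(168,99,195): 99²+168² = 38025 = 195² → right
4 of the 5 are right.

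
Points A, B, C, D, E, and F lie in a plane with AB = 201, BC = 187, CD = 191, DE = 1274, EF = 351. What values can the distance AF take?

344 ≤ AF ≤ 2204

The maximum is all hops collinear in one direction: 201 + 187 + 191 + 1274 + 351 = 2204.
The longest hop is 1274; the others sum to 930. Folding the others back against it leaves at least 1274 − 930 = 344.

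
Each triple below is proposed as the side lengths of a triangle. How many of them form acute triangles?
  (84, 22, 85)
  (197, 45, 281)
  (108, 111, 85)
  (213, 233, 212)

3

(84,22,85): 22²+84² = 7540 > 7225 = 85² → acute
(197,45,281): 45+197 ≤ 281, not a triangle
(108,111,85): 85²+108² = 18889 > 12321 = 111² → acute
(213,233,212): 212²+213² = 90313 > 54289 = 233² → acute
3 of the 4 are acute.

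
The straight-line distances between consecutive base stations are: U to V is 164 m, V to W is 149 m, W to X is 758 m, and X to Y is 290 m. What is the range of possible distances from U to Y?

155 ≤ UY ≤ 1361 m

The maximum is all hops collinear in one direction: 164 + 149 + 758 + 290 = 1361.
The longest hop is 758; the others sum to 603. Folding the others back against it leaves at least 758 − 603 = 155.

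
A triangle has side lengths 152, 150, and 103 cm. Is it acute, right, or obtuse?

acute

Compare the square of the longest side to the sum of squares of the other two: 103² + 150² = 33109 > 23104 = 152².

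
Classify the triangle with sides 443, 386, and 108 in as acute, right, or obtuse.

Compare the square of the longest side to the sum of squares of the other two: 108² + 386² = 160660 < 196249 = 443².

obtuse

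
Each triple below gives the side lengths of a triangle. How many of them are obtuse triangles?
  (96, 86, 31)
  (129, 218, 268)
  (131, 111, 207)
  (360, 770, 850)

(96,86,31): 31²+86² = 8357 < 9216 = 96² → obtuse
(129,218,268): 129²+218² = 64165 < 71824 = 268² → obtuse
(131,111,207): 111²+131² = 29482 < 42849 = 207² → obtuse
(360,770,850): 360²+770² = 722500 = 850² → right
3 of the 4 are obtuse.

3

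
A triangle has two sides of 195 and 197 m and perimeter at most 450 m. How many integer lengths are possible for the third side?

Triangle inequality: 2 < x < 392. Perimeter ≤ 450 gives x ≤ 450 − 195 − 197 = 58.
So 2 < x ≤ 58; integers 3 through 58: 56 values.

56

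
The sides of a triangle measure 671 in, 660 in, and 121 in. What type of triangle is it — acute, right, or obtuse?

right

Compare the square of the longest side to the sum of squares of the other two: 121² + 660² = 450241 = 671².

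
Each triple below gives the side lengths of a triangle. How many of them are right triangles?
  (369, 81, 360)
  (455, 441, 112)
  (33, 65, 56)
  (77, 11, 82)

(369,81,360): 81²+360² = 136161 = 369² → right
(455,441,112): 112²+441² = 207025 = 455² → right
(33,65,56): 33²+56² = 4225 = 65² → right
(77,11,82): 11²+77² = 6050 < 6724 = 82² → obtuse
3 of the 4 are right.

3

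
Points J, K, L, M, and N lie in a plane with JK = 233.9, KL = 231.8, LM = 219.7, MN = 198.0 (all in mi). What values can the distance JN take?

0 ≤ JN ≤ 883.4 mi

The maximum is all hops collinear in one direction: 233.9 + 231.8 + 219.7 + 198.0 = 883.4.
The longest hop is 233.9; the others sum to 649.5. Since 233.9 ≤ 649.5, the path can fold back on itself completely, so the minimum distance is 0.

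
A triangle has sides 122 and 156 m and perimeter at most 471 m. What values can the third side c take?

Triangle inequality alone gives 34 < c < 278.
The perimeter condition gives c ≤ 471 − 122 − 156 = 193.
Intersecting the two: 34 < c ≤ 193.

34 < c ≤ 193 m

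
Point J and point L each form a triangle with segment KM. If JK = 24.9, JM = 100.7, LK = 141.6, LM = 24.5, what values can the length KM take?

From triangle JKM: |24.9 − 100.7| < KM < 24.9 + 100.7, i.e. 75.8 < KM < 125.6.
From triangle LKM: 117.1 < KM < 166.1.
Both must hold, so KM lies in the intersection.

117.1 < KM < 125.6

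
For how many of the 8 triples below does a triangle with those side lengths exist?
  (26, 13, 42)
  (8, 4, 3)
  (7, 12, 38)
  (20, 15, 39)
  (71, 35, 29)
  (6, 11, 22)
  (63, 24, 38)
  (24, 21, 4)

1

(13,26,42): 13+26 ≤ 42 → not valid
(3,4,8): 3+4 ≤ 8 → not valid
(7,12,38): 7+12 ≤ 38 → not valid
(15,20,39): 15+20 ≤ 39 → not valid
(29,35,71): 29+35 ≤ 71 → not valid
(6,11,22): 6+11 ≤ 22 → not valid
(24,38,63): 24+38 ≤ 63 → not valid
(4,21,24): 4+21 > 24 → valid
1 of the 8 triples forms a triangle.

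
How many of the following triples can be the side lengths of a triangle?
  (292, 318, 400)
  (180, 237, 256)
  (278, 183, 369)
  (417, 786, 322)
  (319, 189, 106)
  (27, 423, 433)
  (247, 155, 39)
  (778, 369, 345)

4

(292,318,400): 292+318 > 400 → valid
(180,237,256): 180+237 > 256 → valid
(183,278,369): 183+278 > 369 → valid
(322,417,786): 322+417 ≤ 786 → not valid
(106,189,319): 106+189 ≤ 319 → not valid
(27,423,433): 27+423 > 433 → valid
(39,155,247): 39+155 ≤ 247 → not valid
(345,369,778): 345+369 ≤ 778 → not valid
4 of the 8 triples form a triangle.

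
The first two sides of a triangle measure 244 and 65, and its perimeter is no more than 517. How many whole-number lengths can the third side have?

Triangle inequality: 179 < x < 309. Perimeter ≤ 517 gives x ≤ 517 − 244 − 65 = 208.
So 179 < x ≤ 208; integers 180 through 208: 29 values.

29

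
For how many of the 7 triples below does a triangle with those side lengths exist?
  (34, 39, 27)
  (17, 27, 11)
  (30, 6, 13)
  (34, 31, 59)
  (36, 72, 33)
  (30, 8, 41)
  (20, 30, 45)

4

(27,34,39): 27+34 > 39 → valid
(11,17,27): 11+17 > 27 → valid
(6,13,30): 6+13 ≤ 30 → not valid
(31,34,59): 31+34 > 59 → valid
(33,36,72): 33+36 ≤ 72 → not valid
(8,30,41): 8+30 ≤ 41 → not valid
(20,30,45): 20+30 > 45 → valid
4 of the 7 triples form a triangle.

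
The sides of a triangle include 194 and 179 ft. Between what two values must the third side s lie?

15 < s < 373

By the triangle inequality, s must be less than 194 + 179 = 373 and greater than |194 − 179| = 15.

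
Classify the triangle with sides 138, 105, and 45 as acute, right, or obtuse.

obtuse

Compare the square of the longest side to the sum of squares of the other two: 45² + 105² = 13050 < 19044 = 138².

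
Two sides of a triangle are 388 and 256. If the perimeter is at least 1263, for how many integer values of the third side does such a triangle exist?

Triangle inequality: 132 < x < 644. Perimeter ≥ 1263 gives x ≥ 1263 − 388 − 256 = 619.
So 619 ≤ x < 644; integers 619 through 643: 25 values.

25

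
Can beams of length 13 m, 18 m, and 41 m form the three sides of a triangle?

No

The longest side is 41, but the other two sum to only 31.
31 < 41, so the triangle inequality fails.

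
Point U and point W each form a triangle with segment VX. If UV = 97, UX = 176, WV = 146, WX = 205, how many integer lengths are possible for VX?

193

From triangle UVX: 79 < VX < 273.
From triangle WVX: 59 < VX < 351.
Intersection: 79 < VX < 273, so integers 80 through 272: 193 values.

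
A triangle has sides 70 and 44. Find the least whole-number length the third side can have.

27

The third side must be strictly greater than |70 − 44| = 26.
The smallest integer above 26 is 27.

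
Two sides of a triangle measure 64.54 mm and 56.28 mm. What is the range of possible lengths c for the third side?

8.26 < c < 120.82 (mm)

By the triangle inequality, c must be less than 64.54 + 56.28 = 120.82 and greater than |64.54 − 56.28| = 8.26.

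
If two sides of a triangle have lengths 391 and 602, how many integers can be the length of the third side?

The third side lies in the open interval (211, 993).
Integers from 212 to 992 inclusive: 992 − 212 + 1 = 781.

781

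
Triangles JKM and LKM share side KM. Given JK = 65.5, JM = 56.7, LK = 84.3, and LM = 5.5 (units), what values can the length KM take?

From triangle JKM: |65.5 − 56.7| < KM < 65.5 + 56.7, i.e. 8.8 < KM < 122.2.
From triangle LKM: 78.8 < KM < 89.8.
Both must hold, so KM lies in the intersection.

78.8 < KM < 89.8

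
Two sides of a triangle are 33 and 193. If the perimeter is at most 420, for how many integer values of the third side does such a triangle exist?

34

Triangle inequality: 160 < x < 226. Perimeter ≤ 420 gives x ≤ 420 − 33 − 193 = 194.
So 160 < x ≤ 194; integers 161 through 194: 34 values.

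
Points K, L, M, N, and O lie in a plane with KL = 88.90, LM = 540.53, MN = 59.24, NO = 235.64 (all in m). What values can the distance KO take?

The maximum is all hops collinear in one direction: 88.90 + 540.53 + 59.24 + 235.64 = 924.31.
The longest hop is 540.53; the others sum to 383.78. Folding the others back against it leaves at least 540.53 − 383.78 = 156.75.

156.75 ≤ KO ≤ 924.31 m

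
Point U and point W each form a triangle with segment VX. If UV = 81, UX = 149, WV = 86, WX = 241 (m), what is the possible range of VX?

155 < VX < 230

From triangle UVX: |81 − 149| < VX < 81 + 149, i.e. 68 < VX < 230.
From triangle WVX: 155 < VX < 327.
Both must hold, so VX lies in the intersection.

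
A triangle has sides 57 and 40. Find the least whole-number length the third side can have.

The third side must be strictly greater than |57 − 40| = 17.
The smallest integer above 17 is 18.

18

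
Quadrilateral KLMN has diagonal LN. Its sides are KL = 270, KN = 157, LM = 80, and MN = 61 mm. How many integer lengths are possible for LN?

From triangle KLN: 113 < LN < 427.
From triangle MLN: 19 < LN < 141.
Intersection: 113 < LN < 141, so integers 114 through 140: 27 values.

27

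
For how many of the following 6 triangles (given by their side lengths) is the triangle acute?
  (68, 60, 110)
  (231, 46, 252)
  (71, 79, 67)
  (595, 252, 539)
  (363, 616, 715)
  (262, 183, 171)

1

(68,60,110): 60²+68² = 8224 < 12100 = 110² → obtuse
(231,46,252): 46²+231² = 55477 < 63504 = 252² → obtuse
(71,79,67): 67²+71² = 9530 > 6241 = 79² → acute
(595,252,539): 252²+539² = 354025 = 595² → right
(363,616,715): 363²+616² = 511225 = 715² → right
(262,183,171): 171²+183² = 62730 < 68644 = 262² → obtuse
1 of the 6 is acute.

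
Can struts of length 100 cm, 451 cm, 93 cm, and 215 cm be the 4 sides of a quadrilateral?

For a quadrilateral, each side must be shorter than the sum of the others.
Here the longest side is 451, but the remaining 3 sides sum to only 408.

No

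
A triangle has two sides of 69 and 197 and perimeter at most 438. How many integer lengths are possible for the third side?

44

Triangle inequality: 128 < x < 266. Perimeter ≤ 438 gives x ≤ 438 − 69 − 197 = 172.
So 128 < x ≤ 172; integers 129 through 172: 44 values.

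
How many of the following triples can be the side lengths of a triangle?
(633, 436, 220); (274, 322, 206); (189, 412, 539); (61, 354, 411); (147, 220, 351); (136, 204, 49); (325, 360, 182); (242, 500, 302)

7

(220,436,633): 220+436 > 633 → valid
(206,274,322): 206+274 > 322 → valid
(189,412,539): 189+412 > 539 → valid
(61,354,411): 61+354 > 411 → valid
(147,220,351): 147+220 > 351 → valid
(49,136,204): 49+136 ≤ 204 → not valid
(182,325,360): 182+325 > 360 → valid
(242,302,500): 242+302 > 500 → valid
7 of the 8 triples form a triangle.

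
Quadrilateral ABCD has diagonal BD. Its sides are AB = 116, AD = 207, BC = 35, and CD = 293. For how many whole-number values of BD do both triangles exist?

64

From triangle ABD: 91 < BD < 323.
From triangle CBD: 258 < BD < 328.
Intersection: 258 < BD < 323, so integers 259 through 322: 64 values.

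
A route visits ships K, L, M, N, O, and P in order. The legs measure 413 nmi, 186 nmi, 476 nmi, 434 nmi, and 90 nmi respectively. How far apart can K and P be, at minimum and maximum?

The maximum is all hops collinear in one direction: 413 + 186 + 476 + 434 + 90 = 1599.
The longest hop is 476; the others sum to 1123. Since 476 ≤ 1123, the path can fold back on itself completely, so the minimum distance is 0.

0 ≤ KP ≤ 1599 nmi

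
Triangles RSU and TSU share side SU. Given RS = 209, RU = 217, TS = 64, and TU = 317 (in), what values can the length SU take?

From triangle RSU: |209 − 217| < SU < 209 + 217, i.e. 8 < SU < 426.
From triangle TSU: 253 < SU < 381.
Both must hold, so SU lies in the intersection.

253 < SU < 381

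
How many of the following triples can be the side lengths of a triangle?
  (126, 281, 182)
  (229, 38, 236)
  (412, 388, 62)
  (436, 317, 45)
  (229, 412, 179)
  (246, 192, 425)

(126,182,281): 126+182 > 281 → valid
(38,229,236): 38+229 > 236 → valid
(62,388,412): 62+388 > 412 → valid
(45,317,436): 45+317 ≤ 436 → not valid
(179,229,412): 179+229 ≤ 412 → not valid
(192,246,425): 192+246 > 425 → valid
4 of the 6 triples form a triangle.

4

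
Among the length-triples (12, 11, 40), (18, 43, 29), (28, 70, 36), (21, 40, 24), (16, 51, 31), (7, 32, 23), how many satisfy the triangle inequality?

(11,12,40): 11+12 ≤ 40 → not valid
(18,29,43): 18+29 > 43 → valid
(28,36,70): 28+36 ≤ 70 → not valid
(21,24,40): 21+24 > 40 → valid
(16,31,51): 16+31 ≤ 51 → not valid
(7,23,32): 7+23 ≤ 32 → not valid
2 of the 6 triples form a triangle.

2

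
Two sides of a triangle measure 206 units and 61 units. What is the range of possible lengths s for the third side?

By the triangle inequality, s must be less than 206 + 61 = 267 and greater than |206 − 61| = 145.

145 < s < 267 (units)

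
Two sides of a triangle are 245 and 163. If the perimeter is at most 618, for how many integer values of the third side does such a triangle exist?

128

Triangle inequality: 82 < x < 408. Perimeter ≤ 618 gives x ≤ 618 − 245 − 163 = 210.
So 82 < x ≤ 210; integers 83 through 210: 128 values.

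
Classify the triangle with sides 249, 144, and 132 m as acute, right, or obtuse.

obtuse

Compare the square of the longest side to the sum of squares of the other two: 132² + 144² = 38160 < 62001 = 249².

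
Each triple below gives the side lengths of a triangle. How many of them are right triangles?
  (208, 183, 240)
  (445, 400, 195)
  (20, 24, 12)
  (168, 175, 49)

2

(208,183,240): 183²+208² = 76753 > 57600 = 240² → acute
(445,400,195): 195²+400² = 198025 = 445² → right
(20,24,12): 12²+20² = 544 < 576 = 24² → obtuse
(168,175,49): 49²+168² = 30625 = 175² → right
2 of the 4 are right.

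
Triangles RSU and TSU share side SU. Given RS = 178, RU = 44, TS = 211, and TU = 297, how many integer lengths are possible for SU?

From triangle RSU: 134 < SU < 222.
From triangle TSU: 86 < SU < 508.
Intersection: 134 < SU < 222, so integers 135 through 221: 87 values.

87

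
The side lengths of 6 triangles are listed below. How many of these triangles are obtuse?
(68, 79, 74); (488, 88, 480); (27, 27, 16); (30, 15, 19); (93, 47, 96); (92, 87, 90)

(68,79,74): 68²+74² = 10100 > 6241 = 79² → acute
(488,88,480): 88²+480² = 238144 = 488² → right
(27,27,16): 16²+27² = 985 > 729 = 27² → acute
(30,15,19): 15²+19² = 586 < 900 = 30² → obtuse
(93,47,96): 47²+93² = 10858 > 9216 = 96² → acute
(92,87,90): 87²+90² = 15669 > 8464 = 92² → acute
1 of the 6 is obtuse.

1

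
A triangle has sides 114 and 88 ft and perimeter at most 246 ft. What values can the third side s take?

Triangle inequality alone gives 26 < s < 202.
The perimeter condition gives s ≤ 246 − 114 − 88 = 44.
Intersecting the two: 26 < s ≤ 44.

26 < s ≤ 44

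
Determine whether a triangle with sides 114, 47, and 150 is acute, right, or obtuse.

Compare the square of the longest side to the sum of squares of the other two: 47² + 114² = 15205 < 22500 = 150².

obtuse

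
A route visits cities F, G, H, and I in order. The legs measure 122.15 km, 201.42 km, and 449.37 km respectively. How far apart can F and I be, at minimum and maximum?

125.80 ≤ FI ≤ 772.94 km

The maximum is all hops collinear in one direction: 122.15 + 201.42 + 449.37 = 772.94.
The longest hop is 449.37; the others sum to 323.57. Folding the others back against it leaves at least 449.37 − 323.57 = 125.80.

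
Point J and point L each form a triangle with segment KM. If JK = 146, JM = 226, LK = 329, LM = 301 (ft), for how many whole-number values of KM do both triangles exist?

From triangle JKM: 80 < KM < 372.
From triangle LKM: 28 < KM < 630.
Intersection: 80 < KM < 372, so integers 81 through 371: 291 values.

291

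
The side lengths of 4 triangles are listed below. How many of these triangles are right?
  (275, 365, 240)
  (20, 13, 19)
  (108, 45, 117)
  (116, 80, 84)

3

(275,365,240): 240²+275² = 133225 = 365² → right
(20,13,19): 13²+19² = 530 > 400 = 20² → acute
(108,45,117): 45²+108² = 13689 = 117² → right
(116,80,84): 80²+84² = 13456 = 116² → right
3 of the 4 are right.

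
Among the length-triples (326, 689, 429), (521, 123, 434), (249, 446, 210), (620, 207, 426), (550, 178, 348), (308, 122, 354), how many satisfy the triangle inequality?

5

(326,429,689): 326+429 > 689 → valid
(123,434,521): 123+434 > 521 → valid
(210,249,446): 210+249 > 446 → valid
(207,426,620): 207+426 > 620 → valid
(178,348,550): 178+348 ≤ 550 → not valid
(122,308,354): 122+308 > 354 → valid
5 of the 6 triples form a triangle.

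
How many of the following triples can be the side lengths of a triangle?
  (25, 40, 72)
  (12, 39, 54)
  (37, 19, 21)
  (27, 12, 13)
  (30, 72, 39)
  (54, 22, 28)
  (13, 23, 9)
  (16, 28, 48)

(25,40,72): 25+40 ≤ 72 → not valid
(12,39,54): 12+39 ≤ 54 → not valid
(19,21,37): 19+21 > 37 → valid
(12,13,27): 12+13 ≤ 27 → not valid
(30,39,72): 30+39 ≤ 72 → not valid
(22,28,54): 22+28 ≤ 54 → not valid
(9,13,23): 9+13 ≤ 23 → not valid
(16,28,48): 16+28 ≤ 48 → not valid
1 of the 8 triples forms a triangle.

1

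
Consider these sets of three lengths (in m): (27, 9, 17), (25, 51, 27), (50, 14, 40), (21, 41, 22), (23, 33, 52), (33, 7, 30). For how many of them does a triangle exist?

(9,17,27): 9+17 ≤ 27 → not valid
(25,27,51): 25+27 > 51 → valid
(14,40,50): 14+40 > 50 → valid
(21,22,41): 21+22 > 41 → valid
(23,33,52): 23+33 > 52 → valid
(7,30,33): 7+30 > 33 → valid
5 of the 6 triples form a triangle.

5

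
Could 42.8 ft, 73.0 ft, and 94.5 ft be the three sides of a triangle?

The longest side is 94.5, and the other two sum to 115.8.
Since 115.8 > 94.5, the triangle inequality holds.

Yes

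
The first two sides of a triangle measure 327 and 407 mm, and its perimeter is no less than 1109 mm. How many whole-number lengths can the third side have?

Triangle inequality: 80 < x < 734. Perimeter ≥ 1109 gives x ≥ 1109 − 327 − 407 = 375.
So 375 ≤ x < 734; integers 375 through 733: 359 values.

359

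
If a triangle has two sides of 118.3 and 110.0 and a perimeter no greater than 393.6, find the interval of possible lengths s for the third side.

Triangle inequality alone gives 8.3 < s < 228.3.
The perimeter condition gives s ≤ 393.6 − 118.3 − 110.0 = 165.3.
Intersecting the two: 8.3 < s ≤ 165.3.

8.3 < s ≤ 165.3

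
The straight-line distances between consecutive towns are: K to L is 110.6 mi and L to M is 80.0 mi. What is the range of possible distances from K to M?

30.6 ≤ KM ≤ 190.6 mi

By the triangle inequality, |110.6 − 80.0| ≤ KM ≤ 110.6 + 80.0.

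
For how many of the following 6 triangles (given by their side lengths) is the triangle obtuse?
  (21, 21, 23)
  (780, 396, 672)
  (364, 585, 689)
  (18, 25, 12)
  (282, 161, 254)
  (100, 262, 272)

1

(21,21,23): 21²+21² = 882 > 529 = 23² → acute
(780,396,672): 396²+672² = 608400 = 780² → right
(364,585,689): 364²+585² = 474721 = 689² → right
(18,25,12): 12²+18² = 468 < 625 = 25² → obtuse
(282,161,254): 161²+254² = 90437 > 79524 = 282² → acute
(100,262,272): 100²+262² = 78644 > 73984 = 272² → acute
1 of the 6 is obtuse.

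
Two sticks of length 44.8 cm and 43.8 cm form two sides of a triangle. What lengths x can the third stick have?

1.0 < x < 88.6 (cm)

By the triangle inequality, x must be less than 44.8 + 43.8 = 88.6 and greater than |44.8 − 43.8| = 1.0.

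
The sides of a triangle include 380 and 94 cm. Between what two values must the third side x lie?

By the triangle inequality, x must be less than 380 + 94 = 474 and greater than |380 − 94| = 286.

286 < x < 474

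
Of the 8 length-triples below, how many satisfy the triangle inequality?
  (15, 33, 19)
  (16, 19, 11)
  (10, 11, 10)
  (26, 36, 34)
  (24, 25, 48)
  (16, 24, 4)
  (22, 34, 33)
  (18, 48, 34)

7

(15,19,33): 15+19 > 33 → valid
(11,16,19): 11+16 > 19 → valid
(10,10,11): 10+10 > 11 → valid
(26,34,36): 26+34 > 36 → valid
(24,25,48): 24+25 > 48 → valid
(4,16,24): 4+16 ≤ 24 → not valid
(22,33,34): 22+33 > 34 → valid
(18,34,48): 18+34 > 48 → valid
7 of the 8 triples form a triangle.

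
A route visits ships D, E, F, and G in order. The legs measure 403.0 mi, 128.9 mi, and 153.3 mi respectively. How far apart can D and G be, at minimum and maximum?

The maximum is all hops collinear in one direction: 403.0 + 128.9 + 153.3 = 685.2.
The longest hop is 403.0; the others sum to 282.2. Folding the others back against it leaves at least 403.0 − 282.2 = 120.8.

120.8 ≤ DG ≤ 685.2 mi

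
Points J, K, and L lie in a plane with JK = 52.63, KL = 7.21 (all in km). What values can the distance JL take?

By the triangle inequality, |52.63 − 7.21| ≤ JL ≤ 52.63 + 7.21.

45.42 ≤ JL ≤ 59.84 km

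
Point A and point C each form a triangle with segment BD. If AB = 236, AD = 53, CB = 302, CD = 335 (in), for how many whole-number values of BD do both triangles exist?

From triangle ABD: 183 < BD < 289.
From triangle CBD: 33 < BD < 637.
Intersection: 183 < BD < 289, so integers 184 through 288: 105 values.

105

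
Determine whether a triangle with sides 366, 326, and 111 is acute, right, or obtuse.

Compare the square of the longest side to the sum of squares of the other two: 111² + 326² = 118597 < 133956 = 366².

obtuse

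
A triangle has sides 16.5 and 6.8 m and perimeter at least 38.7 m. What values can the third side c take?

Triangle inequality alone gives 9.7 < c < 23.3.
The perimeter condition gives c ≥ 38.7 − 16.5 − 6.8 = 15.4.
Intersecting the two: 15.4 ≤ c < 23.3.

15.4 ≤ c < 23.3 m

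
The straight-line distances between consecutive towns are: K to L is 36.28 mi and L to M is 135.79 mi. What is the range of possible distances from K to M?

99.51 ≤ KM ≤ 172.07 mi

By the triangle inequality, |36.28 − 135.79| ≤ KM ≤ 36.28 + 135.79.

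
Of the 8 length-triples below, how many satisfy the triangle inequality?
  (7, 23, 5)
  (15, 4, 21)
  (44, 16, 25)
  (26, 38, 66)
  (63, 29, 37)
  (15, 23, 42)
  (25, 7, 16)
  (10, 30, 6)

(5,7,23): 5+7 ≤ 23 → not valid
(4,15,21): 4+15 ≤ 21 → not valid
(16,25,44): 16+25 ≤ 44 → not valid
(26,38,66): 26+38 ≤ 66 → not valid
(29,37,63): 29+37 > 63 → valid
(15,23,42): 15+23 ≤ 42 → not valid
(7,16,25): 7+16 ≤ 25 → not valid
(6,10,30): 6+10 ≤ 30 → not valid
1 of the 8 triples forms a triangle.

1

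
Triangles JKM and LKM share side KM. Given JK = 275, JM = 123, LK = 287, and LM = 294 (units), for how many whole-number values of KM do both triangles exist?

From triangle JKM: 152 < KM < 398.
From triangle LKM: 7 < KM < 581.
Intersection: 152 < KM < 398, so integers 153 through 397: 245 values.

245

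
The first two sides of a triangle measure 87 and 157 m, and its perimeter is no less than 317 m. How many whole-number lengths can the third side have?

Triangle inequality: 70 < x < 244. Perimeter ≥ 317 gives x ≥ 317 − 87 − 157 = 73.
So 73 ≤ x < 244; integers 73 through 243: 171 values.

171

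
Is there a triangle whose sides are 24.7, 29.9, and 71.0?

The longest side is 71.0, but the other two sum to only 54.6.
54.6 < 71.0, so the triangle inequality fails.

No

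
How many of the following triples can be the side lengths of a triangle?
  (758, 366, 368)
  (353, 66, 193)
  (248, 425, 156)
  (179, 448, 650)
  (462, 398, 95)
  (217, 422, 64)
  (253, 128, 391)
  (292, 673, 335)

1

(366,368,758): 366+368 ≤ 758 → not valid
(66,193,353): 66+193 ≤ 353 → not valid
(156,248,425): 156+248 ≤ 425 → not valid
(179,448,650): 179+448 ≤ 650 → not valid
(95,398,462): 95+398 > 462 → valid
(64,217,422): 64+217 ≤ 422 → not valid
(128,253,391): 128+253 ≤ 391 → not valid
(292,335,673): 292+335 ≤ 673 → not valid
1 of the 8 triples forms a triangle.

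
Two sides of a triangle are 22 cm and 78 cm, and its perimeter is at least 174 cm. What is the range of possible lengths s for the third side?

Triangle inequality alone gives 56 < s < 100.
The perimeter condition gives s ≥ 174 − 22 − 78 = 74.
Intersecting the two: 74 ≤ s < 100.

74 ≤ s < 100 cm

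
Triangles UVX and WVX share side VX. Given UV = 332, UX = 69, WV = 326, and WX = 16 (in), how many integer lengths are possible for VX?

31

From triangle UVX: 263 < VX < 401.
From triangle WVX: 310 < VX < 342.
Intersection: 310 < VX < 342, so integers 311 through 341: 31 values.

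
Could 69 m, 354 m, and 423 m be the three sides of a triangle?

The two shorter sides sum to 423, exactly equal to the longest side 423.
That gives only a degenerate (flat) triangle — the inequality must be strict.

No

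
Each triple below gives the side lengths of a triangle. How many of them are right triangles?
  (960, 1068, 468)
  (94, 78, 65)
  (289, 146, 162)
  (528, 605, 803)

2

(960,1068,468): 468²+960² = 1140624 = 1068² → right
(94,78,65): 65²+78² = 10309 > 8836 = 94² → acute
(289,146,162): 146²+162² = 47560 < 83521 = 289² → obtuse
(528,605,803): 528²+605² = 644809 = 803² → right
2 of the 4 are right.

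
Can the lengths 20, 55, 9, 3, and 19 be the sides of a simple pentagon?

For a pentagon, each side must be shorter than the sum of the others.
Here the longest side is 55, but the remaining 4 sides sum to only 51.

No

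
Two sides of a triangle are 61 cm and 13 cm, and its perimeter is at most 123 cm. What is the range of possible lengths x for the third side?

48 < x ≤ 49 cm

Triangle inequality alone gives 48 < x < 74.
The perimeter condition gives x ≤ 123 − 61 − 13 = 49.
Intersecting the two: 48 < x ≤ 49.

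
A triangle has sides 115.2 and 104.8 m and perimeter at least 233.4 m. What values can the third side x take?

13.4 ≤ x < 220.0 m

Triangle inequality alone gives 10.4 < x < 220.0.
The perimeter condition gives x ≥ 233.4 − 115.2 − 104.8 = 13.4.
Intersecting the two: 13.4 ≤ x < 220.0.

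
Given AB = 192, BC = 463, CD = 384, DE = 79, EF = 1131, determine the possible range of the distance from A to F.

The maximum is all hops collinear in one direction: 192 + 463 + 384 + 79 + 1131 = 2249.
The longest hop is 1131; the others sum to 1118. Folding the others back against it leaves at least 1131 − 1118 = 13.

13 ≤ AF ≤ 2249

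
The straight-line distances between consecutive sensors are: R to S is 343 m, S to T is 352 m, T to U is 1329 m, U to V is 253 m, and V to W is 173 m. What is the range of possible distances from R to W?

The maximum is all hops collinear in one direction: 343 + 352 + 1329 + 253 + 173 = 2450.
The longest hop is 1329; the others sum to 1121. Folding the others back against it leaves at least 1329 − 1121 = 208.

208 ≤ RW ≤ 2450 m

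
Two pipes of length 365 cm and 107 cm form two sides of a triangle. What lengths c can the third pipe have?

258 < c < 472 (cm)

By the triangle inequality, c must be less than 365 + 107 = 472 and greater than |365 − 107| = 258.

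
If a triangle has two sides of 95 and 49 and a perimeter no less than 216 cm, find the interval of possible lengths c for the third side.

Triangle inequality alone gives 46 < c < 144.
The perimeter condition gives c ≥ 216 − 95 − 49 = 72.
Intersecting the two: 72 ≤ c < 144.

72 ≤ c < 144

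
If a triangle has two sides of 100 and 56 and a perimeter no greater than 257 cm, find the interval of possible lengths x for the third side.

Triangle inequality alone gives 44 < x < 156.
The perimeter condition gives x ≤ 257 − 100 − 56 = 101.
Intersecting the two: 44 < x ≤ 101.

44 < x ≤ 101 cm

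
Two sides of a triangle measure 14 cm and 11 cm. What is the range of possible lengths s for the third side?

By the triangle inequality, s must be less than 14 + 11 = 25 and greater than |14 − 11| = 3.

3 < s < 25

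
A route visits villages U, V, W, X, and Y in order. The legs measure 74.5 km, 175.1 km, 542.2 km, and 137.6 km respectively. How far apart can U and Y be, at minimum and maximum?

155.0 ≤ UY ≤ 929.4 km

The maximum is all hops collinear in one direction: 74.5 + 175.1 + 542.2 + 137.6 = 929.4.
The longest hop is 542.2; the others sum to 387.2. Folding the others back against it leaves at least 542.2 − 387.2 = 155.0.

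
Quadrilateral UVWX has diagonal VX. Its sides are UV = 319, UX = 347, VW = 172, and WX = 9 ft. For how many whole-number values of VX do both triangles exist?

From triangle UVX: 28 < VX < 666.
From triangle WVX: 163 < VX < 181.
Intersection: 163 < VX < 181, so integers 164 through 180: 17 values.

17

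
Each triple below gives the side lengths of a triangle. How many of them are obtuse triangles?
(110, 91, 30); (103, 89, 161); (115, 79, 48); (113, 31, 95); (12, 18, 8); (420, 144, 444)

5

(110,91,30): 30²+91² = 9181 < 12100 = 110² → obtuse
(103,89,161): 89²+103² = 18530 < 25921 = 161² → obtuse
(115,79,48): 48²+79² = 8545 < 13225 = 115² → obtuse
(113,31,95): 31²+95² = 9986 < 12769 = 113² → obtuse
(12,18,8): 8²+12² = 208 < 324 = 18² → obtuse
(420,144,444): 144²+420² = 197136 = 444² → right
5 of the 6 are obtuse.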